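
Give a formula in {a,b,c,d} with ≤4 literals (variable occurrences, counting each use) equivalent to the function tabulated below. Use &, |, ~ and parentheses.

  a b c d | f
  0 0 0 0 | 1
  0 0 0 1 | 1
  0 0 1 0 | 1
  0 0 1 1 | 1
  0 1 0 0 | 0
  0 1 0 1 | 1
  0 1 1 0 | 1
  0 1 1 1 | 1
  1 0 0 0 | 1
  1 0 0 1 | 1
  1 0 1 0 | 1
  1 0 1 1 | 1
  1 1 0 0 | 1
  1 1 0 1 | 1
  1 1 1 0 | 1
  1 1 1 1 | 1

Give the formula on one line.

  (a | c) = 0011001111111111
  ~b = 1111000011110000
  (~b | d) = 1111010111110101
  ((a | c) | (~b | d)) = 1111011111111111

((a | c) | (~b | d))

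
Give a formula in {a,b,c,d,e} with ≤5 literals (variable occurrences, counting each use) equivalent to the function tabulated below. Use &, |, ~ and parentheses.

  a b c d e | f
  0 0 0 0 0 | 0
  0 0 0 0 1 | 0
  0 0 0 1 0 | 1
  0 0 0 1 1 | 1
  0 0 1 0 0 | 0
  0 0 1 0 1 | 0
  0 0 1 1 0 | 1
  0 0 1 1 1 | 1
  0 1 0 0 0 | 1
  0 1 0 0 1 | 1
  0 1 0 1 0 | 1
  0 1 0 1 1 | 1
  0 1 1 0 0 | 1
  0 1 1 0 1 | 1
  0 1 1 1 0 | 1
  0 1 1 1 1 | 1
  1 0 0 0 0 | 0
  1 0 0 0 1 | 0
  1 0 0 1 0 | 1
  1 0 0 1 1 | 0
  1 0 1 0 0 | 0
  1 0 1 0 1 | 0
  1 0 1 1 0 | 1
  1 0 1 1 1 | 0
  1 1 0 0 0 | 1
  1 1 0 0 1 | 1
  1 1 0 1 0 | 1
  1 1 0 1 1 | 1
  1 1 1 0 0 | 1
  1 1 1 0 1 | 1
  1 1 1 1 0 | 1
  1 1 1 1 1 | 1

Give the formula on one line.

  ~a = 11111111111111110000000000000000
  ~e = 10101010101010101010101010101010
  (~a | ~e) = 11111111111111111010101010101010
  (d & (~a | ~e)) = 00110011001100110010001000100010
  (b | (d & (~a | ~e))) = 00110011111111110010001011111111

(b | (d & (~a | ~e)))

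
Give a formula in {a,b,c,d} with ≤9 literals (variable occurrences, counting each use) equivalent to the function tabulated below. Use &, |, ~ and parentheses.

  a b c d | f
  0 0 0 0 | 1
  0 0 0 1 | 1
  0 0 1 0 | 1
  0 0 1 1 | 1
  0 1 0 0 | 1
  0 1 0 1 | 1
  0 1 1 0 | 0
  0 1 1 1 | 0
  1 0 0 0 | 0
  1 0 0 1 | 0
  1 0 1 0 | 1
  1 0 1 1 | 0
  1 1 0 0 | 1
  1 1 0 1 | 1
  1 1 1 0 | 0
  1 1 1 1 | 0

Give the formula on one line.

  ~a = 1111111100000000
  (~a | b) = 1111111100001111
  (c & a) = 0000000000110011
  ~d = 1010101010101010
  ((c & a) & ~d) = 0000000000100010
  ((~a | b) | ((c & a) & ~d)) = 1111111100101111
  ~c = 1100110011001100
  ~b = 1111000011110000
  (~c | ~b) = 1111110011111100
  (((~a | b) | ((c & a) & ~d)) & (~c | ~b)) = 1111110000101100

(((~a | b) | ((c & a) & ~d)) & (~c | ~b))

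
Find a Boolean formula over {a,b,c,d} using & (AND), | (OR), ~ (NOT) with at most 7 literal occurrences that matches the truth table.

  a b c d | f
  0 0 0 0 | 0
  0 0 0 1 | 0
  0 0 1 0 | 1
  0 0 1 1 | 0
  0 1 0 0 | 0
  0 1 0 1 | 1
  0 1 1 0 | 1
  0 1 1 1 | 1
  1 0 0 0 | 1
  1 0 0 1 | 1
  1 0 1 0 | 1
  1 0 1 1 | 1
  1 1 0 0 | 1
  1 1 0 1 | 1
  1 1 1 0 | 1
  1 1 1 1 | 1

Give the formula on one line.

(((~d & c) | (a & c)) | (a | (d & b)))

  ~d = 1010101010101010
  (~d & c) = 0010001000100010
  (a & c) = 0000000000110011
  ((~d & c) | (a & c)) = 0010001000110011
  (d & b) = 0000010100000101
  (a | (d & b)) = 0000010111111111
  (((~d & c) | (a & c)) | (a | (d & b))) = 0010011111111111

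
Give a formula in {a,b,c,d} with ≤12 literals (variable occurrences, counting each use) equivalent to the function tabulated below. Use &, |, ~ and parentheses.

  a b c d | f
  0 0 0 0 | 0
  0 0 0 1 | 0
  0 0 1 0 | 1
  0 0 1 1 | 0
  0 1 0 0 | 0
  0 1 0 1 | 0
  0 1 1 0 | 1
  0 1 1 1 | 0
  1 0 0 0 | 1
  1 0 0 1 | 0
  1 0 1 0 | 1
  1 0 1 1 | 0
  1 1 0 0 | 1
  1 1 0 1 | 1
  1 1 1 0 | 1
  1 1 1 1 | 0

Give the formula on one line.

  ~d = 1010101010101010
  (b | ~d) = 1010111110101111
  ~c = 1100110011001100
  (~c | ~d) = 1110111011101110
  (c & ~d) = 0010001000100010
  ~b = 1111000011110000
  ((c & ~d) | ~b) = 1111001011110010
  ((~c | ~d) | ((c & ~d) | ~b)) = 1111111011111110
  (a | c) = 0011001111111111
  (((~c | ~d) | ((c & ~d) | ~b)) & (a | c)) = 0011001011111110
  ((b | ~d) & (((~c | ~d) | ((c & ~d) | ~b)) & (a | c))) = 0010001010101110

((b | ~d) & (((~c | ~d) | ((c & ~d) | ~b)) & (a | c)))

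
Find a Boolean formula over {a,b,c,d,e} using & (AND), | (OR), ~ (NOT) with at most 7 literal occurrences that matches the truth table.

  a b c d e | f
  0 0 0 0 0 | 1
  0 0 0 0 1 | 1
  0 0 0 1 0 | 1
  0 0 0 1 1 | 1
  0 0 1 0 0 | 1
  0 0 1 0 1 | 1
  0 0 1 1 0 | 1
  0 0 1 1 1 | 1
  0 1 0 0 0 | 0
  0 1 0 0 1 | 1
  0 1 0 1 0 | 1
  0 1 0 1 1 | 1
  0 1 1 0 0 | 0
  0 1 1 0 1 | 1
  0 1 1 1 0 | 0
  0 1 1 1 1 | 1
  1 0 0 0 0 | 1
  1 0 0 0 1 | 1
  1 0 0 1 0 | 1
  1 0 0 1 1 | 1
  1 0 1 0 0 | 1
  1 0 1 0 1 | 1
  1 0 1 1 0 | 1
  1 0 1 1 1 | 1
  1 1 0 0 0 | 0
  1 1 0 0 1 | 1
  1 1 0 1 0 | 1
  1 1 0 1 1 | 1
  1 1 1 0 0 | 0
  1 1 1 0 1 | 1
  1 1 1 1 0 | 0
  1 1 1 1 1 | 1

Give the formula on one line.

  ~c = 11110000111100001111000011110000
  (~c & d) = 00110000001100000011000000110000
  ((~c & d) & b) = 00000000001100000000000000110000
  ~b = 11111111000000001111111100000000
  (~b | e) = 11111111010101011111111101010101
  (((~c & d) & b) | (~b | e)) = 11111111011101011111111101110101

(((~c & d) & b) | (~b | e))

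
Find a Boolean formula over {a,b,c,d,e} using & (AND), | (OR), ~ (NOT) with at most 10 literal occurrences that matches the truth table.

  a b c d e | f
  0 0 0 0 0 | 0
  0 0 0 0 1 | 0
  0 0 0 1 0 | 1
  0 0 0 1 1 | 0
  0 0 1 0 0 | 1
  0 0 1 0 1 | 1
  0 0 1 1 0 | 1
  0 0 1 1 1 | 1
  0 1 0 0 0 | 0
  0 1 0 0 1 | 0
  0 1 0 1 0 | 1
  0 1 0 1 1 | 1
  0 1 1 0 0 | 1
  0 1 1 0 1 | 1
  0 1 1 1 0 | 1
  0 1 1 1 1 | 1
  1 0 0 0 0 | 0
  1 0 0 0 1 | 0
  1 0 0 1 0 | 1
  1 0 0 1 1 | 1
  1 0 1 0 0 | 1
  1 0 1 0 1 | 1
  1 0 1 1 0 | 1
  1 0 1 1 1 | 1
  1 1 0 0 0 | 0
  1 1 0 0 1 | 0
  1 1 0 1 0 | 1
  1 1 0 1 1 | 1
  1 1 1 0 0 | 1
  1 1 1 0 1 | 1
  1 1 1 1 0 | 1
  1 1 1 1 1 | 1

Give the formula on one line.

  ~e = 10101010101010101010101010101010
  (~e & d) = 00100010001000100010001000100010
  ~c = 11110000111100001111000011110000
  (~c & d) = 00110000001100000011000000110000
  (a | b) = 00000000111111111111111111111111
  ((~c & d) & (a | b)) = 00000000001100000011000000110000
  ((~e & d) | ((~c & d) & (a | b))) = 00100010001100100011001000110010
  (c | ((~e & d) | ((~c & d) & (a | b)))) = 00101111001111110011111100111111

(c | ((~e & d) | ((~c & d) & (a | b))))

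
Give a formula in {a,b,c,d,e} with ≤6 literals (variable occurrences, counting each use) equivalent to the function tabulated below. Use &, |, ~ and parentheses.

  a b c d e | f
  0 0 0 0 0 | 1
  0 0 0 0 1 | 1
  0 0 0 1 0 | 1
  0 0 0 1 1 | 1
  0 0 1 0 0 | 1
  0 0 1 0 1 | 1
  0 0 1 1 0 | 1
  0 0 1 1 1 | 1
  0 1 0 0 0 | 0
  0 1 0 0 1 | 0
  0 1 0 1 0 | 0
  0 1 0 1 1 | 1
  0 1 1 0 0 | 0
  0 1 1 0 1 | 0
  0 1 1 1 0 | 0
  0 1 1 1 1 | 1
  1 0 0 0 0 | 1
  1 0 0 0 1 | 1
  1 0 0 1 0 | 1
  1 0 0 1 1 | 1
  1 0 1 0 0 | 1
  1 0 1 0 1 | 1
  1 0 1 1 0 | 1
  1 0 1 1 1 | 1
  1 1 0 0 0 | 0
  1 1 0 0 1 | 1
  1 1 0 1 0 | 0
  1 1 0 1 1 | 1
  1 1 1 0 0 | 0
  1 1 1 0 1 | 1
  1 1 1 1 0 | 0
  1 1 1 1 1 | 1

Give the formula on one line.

((~b | (e & d)) | (e & a))

  ~b = 11111111000000001111111100000000
  (e & d) = 00010001000100010001000100010001
  (~b | (e & d)) = 11111111000100011111111100010001
  (e & a) = 00000000000000000101010101010101
  ((~b | (e & d)) | (e & a)) = 11111111000100011111111101010101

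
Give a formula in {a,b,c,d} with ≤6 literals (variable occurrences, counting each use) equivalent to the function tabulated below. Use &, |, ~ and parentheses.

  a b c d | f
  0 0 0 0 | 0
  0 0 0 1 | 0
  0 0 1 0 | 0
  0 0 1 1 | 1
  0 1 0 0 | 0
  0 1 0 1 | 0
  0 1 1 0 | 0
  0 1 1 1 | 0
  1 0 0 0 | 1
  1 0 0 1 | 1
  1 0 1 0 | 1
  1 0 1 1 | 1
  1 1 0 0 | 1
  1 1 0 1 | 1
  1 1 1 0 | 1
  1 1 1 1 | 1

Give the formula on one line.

  (d | a) = 0101010111111111
  (a | c) = 0011001111111111
  ((d | a) & (a | c)) = 0001000111111111
  ~b = 1111000011110000
  (((d | a) & (a | c)) & ~b) = 0001000011110000
  (a | (((d | a) & (a | c)) & ~b)) = 0001000011111111

(a | (((d | a) & (a | c)) & ~b))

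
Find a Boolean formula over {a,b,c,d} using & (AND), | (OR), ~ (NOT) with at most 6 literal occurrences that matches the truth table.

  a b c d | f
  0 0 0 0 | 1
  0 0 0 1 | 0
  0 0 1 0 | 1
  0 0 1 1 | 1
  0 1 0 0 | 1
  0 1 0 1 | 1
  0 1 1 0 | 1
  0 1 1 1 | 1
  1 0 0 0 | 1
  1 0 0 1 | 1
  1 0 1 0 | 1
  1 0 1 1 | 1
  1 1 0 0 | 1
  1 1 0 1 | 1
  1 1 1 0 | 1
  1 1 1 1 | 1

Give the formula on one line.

  (b | c) = 0011111100111111
  ~a = 1111111100000000
  ~d = 1010101010101010
  (~a & ~d) = 1010101000000000
  (a | (~a & ~d)) = 1010101011111111
  ((b | c) | (a | (~a & ~d))) = 1011111111111111

((b | c) | (a | (~a & ~d)))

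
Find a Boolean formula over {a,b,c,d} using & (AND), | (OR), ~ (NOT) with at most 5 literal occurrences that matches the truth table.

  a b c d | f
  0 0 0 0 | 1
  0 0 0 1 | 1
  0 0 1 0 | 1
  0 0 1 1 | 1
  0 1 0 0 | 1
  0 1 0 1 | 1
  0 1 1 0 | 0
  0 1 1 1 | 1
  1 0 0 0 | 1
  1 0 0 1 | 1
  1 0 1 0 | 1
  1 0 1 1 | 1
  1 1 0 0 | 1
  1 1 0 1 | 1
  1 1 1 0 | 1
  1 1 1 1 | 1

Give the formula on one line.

  ~c = 1100110011001100
  (a & c) = 0000000000110011
  (d | (a & c)) = 0101010101110111
  ~b = 1111000011110000
  ((d | (a & c)) | ~b) = 1111010111110111
  (~c | ((d | (a & c)) | ~b)) = 1111110111111111

(~c | ((d | (a & c)) | ~b))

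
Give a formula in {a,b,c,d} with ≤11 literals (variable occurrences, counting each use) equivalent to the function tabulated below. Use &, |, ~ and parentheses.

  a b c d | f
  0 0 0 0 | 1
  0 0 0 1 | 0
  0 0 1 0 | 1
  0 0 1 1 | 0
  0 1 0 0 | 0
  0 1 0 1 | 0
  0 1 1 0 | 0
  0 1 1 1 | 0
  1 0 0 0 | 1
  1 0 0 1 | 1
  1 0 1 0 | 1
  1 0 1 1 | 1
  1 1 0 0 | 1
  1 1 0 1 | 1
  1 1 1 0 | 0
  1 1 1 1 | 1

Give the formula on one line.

  ~c = 1100110011001100
  (b & a) = 0000000000001111
  ((b & a) & d) = 0000000000000101
  (~c | ((b & a) & d)) = 1100110011001101
  ((~c | ((b & a) & d)) & a) = 0000000011001101
  ~d = 1010101010101010
  (~d | a) = 1010101011111111
  ~b = 1111000011110000
  ((~d | a) & ~b) = 1010000011110000
  (((~c | ((b & a) & d)) & a) | ((~d | a) & ~b)) = 1010000011111101

(((~c | ((b & a) & d)) & a) | ((~d | a) & ~b))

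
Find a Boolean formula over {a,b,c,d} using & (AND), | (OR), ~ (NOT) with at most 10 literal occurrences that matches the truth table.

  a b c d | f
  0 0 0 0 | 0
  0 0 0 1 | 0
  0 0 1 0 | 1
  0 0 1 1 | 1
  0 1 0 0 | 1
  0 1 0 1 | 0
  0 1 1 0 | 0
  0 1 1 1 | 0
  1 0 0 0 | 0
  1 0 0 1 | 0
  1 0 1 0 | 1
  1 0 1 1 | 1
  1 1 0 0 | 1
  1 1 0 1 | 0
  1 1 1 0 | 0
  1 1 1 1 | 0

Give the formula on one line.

((((~b | ~c) & (~a | c)) | (b & ~c)) & (c | (b & ~d)))

  ~b = 1111000011110000
  ~c = 1100110011001100
  (~b | ~c) = 1111110011111100
  ~a = 1111111100000000
  (~a | c) = 1111111100110011
  ((~b | ~c) & (~a | c)) = 1111110000110000
  (b & ~c) = 0000110000001100
  (((~b | ~c) & (~a | c)) | (b & ~c)) = 1111110000111100
  ~d = 1010101010101010
  (b & ~d) = 0000101000001010
  (c | (b & ~d)) = 0011101100111011
  ((((~b | ~c) & (~a | c)) | (b & ~c)) & (c | (b & ~d))) = 0011100000111000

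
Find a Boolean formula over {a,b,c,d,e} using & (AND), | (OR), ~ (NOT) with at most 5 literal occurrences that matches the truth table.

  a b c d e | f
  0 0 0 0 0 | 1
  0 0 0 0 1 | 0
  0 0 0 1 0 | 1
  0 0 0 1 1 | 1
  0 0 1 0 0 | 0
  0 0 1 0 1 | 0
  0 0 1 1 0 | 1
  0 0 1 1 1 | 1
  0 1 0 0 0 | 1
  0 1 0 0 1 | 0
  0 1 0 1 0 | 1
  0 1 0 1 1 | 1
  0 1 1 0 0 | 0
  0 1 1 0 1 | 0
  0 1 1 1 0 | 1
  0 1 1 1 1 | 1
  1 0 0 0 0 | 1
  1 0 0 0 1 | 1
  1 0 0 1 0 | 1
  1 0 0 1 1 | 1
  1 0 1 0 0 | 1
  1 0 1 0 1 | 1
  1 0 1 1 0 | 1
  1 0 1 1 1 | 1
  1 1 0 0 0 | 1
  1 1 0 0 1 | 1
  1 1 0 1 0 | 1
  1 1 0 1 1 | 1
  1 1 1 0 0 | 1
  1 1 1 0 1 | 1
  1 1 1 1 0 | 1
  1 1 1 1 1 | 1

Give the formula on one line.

  ~c = 11110000111100001111000011110000
  ~e = 10101010101010101010101010101010
  (~c & ~e) = 10100000101000001010000010100000
  (a | d) = 00110011001100111111111111111111
  ((~c & ~e) | (a | d)) = 10110011101100111111111111111111

((~c & ~e) | (a | d))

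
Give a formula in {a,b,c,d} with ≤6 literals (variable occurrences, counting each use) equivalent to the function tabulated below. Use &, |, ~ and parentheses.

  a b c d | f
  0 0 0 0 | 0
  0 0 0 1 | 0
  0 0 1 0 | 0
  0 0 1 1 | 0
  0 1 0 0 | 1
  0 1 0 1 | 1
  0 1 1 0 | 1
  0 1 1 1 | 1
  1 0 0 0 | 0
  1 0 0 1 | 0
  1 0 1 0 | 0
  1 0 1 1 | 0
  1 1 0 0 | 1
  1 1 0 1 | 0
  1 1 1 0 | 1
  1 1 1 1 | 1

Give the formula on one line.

(b & ((~d | ~a) | c))

  ~d = 1010101010101010
  ~a = 1111111100000000
  (~d | ~a) = 1111111110101010
  ((~d | ~a) | c) = 1111111110111011
  (b & ((~d | ~a) | c)) = 0000111100001011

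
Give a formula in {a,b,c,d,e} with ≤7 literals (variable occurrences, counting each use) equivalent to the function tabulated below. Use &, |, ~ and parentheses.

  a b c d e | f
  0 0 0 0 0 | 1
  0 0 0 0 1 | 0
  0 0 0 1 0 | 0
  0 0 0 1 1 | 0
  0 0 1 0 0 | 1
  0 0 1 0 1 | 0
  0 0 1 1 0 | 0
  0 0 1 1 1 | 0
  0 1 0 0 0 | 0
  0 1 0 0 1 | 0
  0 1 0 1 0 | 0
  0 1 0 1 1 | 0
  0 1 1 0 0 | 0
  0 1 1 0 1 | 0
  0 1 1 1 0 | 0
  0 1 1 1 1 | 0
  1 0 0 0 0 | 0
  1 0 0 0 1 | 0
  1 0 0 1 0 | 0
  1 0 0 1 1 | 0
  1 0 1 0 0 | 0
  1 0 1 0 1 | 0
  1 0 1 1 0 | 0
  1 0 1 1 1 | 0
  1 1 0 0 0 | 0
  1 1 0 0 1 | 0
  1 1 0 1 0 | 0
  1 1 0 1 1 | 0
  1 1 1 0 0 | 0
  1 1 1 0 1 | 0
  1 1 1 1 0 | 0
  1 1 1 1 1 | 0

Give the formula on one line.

  ~e = 10101010101010101010101010101010
  ~a = 11111111111111110000000000000000
  (~a | d) = 11111111111111110011001100110011
  (~e & (~a | d)) = 10101010101010100010001000100010
  ~b = 11111111000000001111111100000000
  ~d = 11001100110011001100110011001100
  (~b & ~d) = 11001100000000001100110000000000
  ((~e & (~a | d)) & (~b & ~d)) = 10001000000000000000000000000000

((~e & (~a | d)) & (~b & ~d))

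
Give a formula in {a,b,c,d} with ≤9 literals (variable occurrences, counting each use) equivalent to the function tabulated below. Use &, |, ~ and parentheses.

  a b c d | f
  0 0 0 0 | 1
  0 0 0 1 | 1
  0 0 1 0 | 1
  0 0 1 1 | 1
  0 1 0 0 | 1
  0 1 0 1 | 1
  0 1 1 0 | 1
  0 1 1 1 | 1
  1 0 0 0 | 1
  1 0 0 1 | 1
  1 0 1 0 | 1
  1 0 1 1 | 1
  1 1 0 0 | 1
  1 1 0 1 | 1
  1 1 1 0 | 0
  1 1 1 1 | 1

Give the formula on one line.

(((~c | d) | (~b & (a | c))) | ((d | (~a & c)) & b))

  ~c = 1100110011001100
  (~c | d) = 1101110111011101
  ~b = 1111000011110000
  (a | c) = 0011001111111111
  (~b & (a | c)) = 0011000011110000
  ((~c | d) | (~b & (a | c))) = 1111110111111101
  ~a = 1111111100000000
  (~a & c) = 0011001100000000
  (d | (~a & c)) = 0111011101010101
  ((d | (~a & c)) & b) = 0000011100000101
  (((~c | d) | (~b & (a | c))) | ((d | (~a & c)) & b)) = 1111111111111101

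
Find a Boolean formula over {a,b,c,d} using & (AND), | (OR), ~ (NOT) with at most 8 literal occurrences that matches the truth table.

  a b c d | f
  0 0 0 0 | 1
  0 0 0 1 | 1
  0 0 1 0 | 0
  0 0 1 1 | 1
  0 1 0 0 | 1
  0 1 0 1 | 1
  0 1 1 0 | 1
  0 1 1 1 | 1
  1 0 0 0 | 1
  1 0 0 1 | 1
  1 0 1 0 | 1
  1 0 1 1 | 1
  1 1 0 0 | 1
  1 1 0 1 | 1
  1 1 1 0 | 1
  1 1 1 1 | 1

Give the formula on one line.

  (c & a) = 0000000000110011
  ~c = 1100110011001100
  (b | ~c) = 1100111111001111
  ((c & a) | (b | ~c)) = 1100111111111111
  (~c | d) = 1101110111011101
  ((~c | d) | b) = 1101111111011111
  (((c & a) | (b | ~c)) | ((~c | d) | b)) = 1101111111111111

(((c & a) | (b | ~c)) | ((~c | d) | b))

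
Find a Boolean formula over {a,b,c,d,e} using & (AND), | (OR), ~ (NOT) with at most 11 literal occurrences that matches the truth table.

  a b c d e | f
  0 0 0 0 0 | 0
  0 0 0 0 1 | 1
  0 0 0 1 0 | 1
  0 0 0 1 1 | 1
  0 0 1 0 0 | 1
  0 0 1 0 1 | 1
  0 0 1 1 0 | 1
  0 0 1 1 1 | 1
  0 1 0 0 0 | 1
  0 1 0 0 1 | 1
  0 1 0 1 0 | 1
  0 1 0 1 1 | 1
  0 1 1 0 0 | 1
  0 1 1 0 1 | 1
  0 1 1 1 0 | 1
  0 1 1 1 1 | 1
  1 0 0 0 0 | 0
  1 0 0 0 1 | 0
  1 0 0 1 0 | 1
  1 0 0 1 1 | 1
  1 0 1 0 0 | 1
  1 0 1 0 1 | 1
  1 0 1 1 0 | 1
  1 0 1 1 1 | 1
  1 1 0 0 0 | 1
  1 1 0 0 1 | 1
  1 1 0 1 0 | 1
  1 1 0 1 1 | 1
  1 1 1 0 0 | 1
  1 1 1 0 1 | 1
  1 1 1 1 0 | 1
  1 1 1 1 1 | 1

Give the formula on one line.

  ~a = 11111111111111110000000000000000
  (c & ~a) = 00001111000011110000000000000000
  (d | (c & ~a)) = 00111111001111110011001100110011
  ((d | (c & ~a)) | c) = 00111111001111110011111100111111
  (b | ~a) = 11111111111111110000000011111111
  ~e = 10101010101010101010101010101010
  (~e & b) = 00000000101010100000000010101010
  ((~e & b) | e) = 01010101111111110101010111111111
  ((b | ~a) & ((~e & b) | e)) = 01010101111111110000000011111111
  (((d | (c & ~a)) | c) | ((b | ~a) & ((~e & b) | e))) = 01111111111111110011111111111111

(((d | (c & ~a)) | c) | ((b | ~a) & ((~e & b) | e)))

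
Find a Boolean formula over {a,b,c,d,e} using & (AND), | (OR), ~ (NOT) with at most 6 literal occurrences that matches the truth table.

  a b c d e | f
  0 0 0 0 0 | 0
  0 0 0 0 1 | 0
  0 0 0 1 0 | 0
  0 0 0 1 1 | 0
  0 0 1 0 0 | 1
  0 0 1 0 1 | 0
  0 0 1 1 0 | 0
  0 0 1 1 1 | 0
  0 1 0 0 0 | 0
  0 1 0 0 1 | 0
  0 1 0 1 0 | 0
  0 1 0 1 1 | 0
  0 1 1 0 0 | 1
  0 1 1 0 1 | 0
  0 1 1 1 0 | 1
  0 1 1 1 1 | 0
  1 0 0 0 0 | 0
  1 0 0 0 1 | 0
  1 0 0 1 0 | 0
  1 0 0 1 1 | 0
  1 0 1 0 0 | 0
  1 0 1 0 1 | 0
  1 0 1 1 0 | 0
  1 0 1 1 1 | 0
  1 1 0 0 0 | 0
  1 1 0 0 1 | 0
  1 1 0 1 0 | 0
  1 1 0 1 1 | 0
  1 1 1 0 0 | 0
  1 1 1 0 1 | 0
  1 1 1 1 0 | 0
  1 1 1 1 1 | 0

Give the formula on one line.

  ~c = 11110000111100001111000011110000
  ~e = 10101010101010101010101010101010
  (~c | ~e) = 11111010111110101111101011111010
  ~a = 11111111111111110000000000000000
  ((~c | ~e) & ~a) = 11111010111110100000000000000000
  ~d = 11001100110011001100110011001100
  (~d | b) = 11001100111111111100110011111111
  (c & (~d | b)) = 00001100000011110000110000001111
  (((~c | ~e) & ~a) & (c & (~d | b))) = 00001000000010100000000000000000

(((~c | ~e) & ~a) & (c & (~d | b)))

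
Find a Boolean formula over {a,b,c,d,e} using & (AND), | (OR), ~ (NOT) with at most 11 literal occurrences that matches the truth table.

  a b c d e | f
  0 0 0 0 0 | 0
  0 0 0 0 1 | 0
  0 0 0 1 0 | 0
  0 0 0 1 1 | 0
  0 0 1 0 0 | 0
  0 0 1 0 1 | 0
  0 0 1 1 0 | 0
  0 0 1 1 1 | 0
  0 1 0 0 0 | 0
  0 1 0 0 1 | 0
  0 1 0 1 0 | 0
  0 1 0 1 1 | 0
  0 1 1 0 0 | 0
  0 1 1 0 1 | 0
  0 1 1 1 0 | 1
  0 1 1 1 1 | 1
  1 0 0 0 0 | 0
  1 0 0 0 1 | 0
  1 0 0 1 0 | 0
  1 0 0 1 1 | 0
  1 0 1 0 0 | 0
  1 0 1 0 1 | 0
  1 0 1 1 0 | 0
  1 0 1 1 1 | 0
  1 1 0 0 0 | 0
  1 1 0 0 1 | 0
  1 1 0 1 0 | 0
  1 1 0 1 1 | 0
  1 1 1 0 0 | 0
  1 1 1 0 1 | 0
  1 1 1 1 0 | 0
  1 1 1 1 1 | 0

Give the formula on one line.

(((~a & c) & ((~b | (~c | (d & b))) | a)) & b)

  ~a = 11111111111111110000000000000000
  (~a & c) = 00001111000011110000000000000000
  ~b = 11111111000000001111111100000000
  ~c = 11110000111100001111000011110000
  (d & b) = 00000000001100110000000000110011
  (~c | (d & b)) = 11110000111100111111000011110011
  (~b | (~c | (d & b))) = 11111111111100111111111111110011
  ((~b | (~c | (d & b))) | a) = 11111111111100111111111111111111
  ((~a & c) & ((~b | (~c | (d & b))) | a)) = 00001111000000110000000000000000
  (((~a & c) & ((~b | (~c | (d & b))) | a)) & b) = 00000000000000110000000000000000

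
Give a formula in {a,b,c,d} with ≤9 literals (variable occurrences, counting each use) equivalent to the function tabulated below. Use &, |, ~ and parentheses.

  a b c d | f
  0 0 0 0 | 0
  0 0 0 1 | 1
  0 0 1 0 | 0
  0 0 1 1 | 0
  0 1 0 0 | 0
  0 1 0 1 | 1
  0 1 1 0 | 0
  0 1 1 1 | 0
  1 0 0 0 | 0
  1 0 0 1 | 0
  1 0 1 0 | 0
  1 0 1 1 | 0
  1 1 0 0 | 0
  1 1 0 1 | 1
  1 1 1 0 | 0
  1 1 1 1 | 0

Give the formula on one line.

((~c & d) & (((~a & (d | ~b)) | ((~c | d) & b)) | ~d))

  ~c = 1100110011001100
  (~c & d) = 0100010001000100
  ~a = 1111111100000000
  ~b = 1111000011110000
  (d | ~b) = 1111010111110101
  (~a & (d | ~b)) = 1111010100000000
  (~c | d) = 1101110111011101
  ((~c | d) & b) = 0000110100001101
  ((~a & (d | ~b)) | ((~c | d) & b)) = 1111110100001101
  ~d = 1010101010101010
  (((~a & (d | ~b)) | ((~c | d) & b)) | ~d) = 1111111110101111
  ((~c & d) & (((~a & (d | ~b)) | ((~c | d) & b)) | ~d)) = 0100010000000100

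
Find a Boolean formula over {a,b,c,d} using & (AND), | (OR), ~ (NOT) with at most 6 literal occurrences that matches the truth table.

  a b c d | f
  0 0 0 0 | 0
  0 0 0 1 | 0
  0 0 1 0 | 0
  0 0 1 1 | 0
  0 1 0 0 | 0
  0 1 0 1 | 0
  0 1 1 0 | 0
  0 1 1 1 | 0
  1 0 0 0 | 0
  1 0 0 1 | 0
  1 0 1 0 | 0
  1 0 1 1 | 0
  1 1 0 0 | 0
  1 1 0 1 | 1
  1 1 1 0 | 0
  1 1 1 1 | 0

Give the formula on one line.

((a & ~c) & (b & (~b | d)))

  ~c = 1100110011001100
  (a & ~c) = 0000000011001100
  ~b = 1111000011110000
  (~b | d) = 1111010111110101
  (b & (~b | d)) = 0000010100000101
  ((a & ~c) & (b & (~b | d))) = 0000000000000100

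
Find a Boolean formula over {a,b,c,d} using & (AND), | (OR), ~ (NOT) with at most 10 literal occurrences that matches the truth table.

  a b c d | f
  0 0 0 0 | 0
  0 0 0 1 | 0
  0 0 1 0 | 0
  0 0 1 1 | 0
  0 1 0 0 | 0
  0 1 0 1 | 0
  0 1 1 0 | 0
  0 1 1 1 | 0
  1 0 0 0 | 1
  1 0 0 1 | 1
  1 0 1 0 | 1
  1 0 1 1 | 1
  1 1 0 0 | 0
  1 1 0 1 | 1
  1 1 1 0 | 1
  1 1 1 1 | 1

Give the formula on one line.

(a & ((~b & a) | (((c | d) & (a | ~b)) | (~a & d))))

  ~b = 1111000011110000
  (~b & a) = 0000000011110000
  (c | d) = 0111011101110111
  (a | ~b) = 1111000011111111
  ((c | d) & (a | ~b)) = 0111000001110111
  ~a = 1111111100000000
  (~a & d) = 0101010100000000
  (((c | d) & (a | ~b)) | (~a & d)) = 0111010101110111
  ((~b & a) | (((c | d) & (a | ~b)) | (~a & d))) = 0111010111110111
  (a & ((~b & a) | (((c | d) & (a | ~b)) | (~a & d)))) = 0000000011110111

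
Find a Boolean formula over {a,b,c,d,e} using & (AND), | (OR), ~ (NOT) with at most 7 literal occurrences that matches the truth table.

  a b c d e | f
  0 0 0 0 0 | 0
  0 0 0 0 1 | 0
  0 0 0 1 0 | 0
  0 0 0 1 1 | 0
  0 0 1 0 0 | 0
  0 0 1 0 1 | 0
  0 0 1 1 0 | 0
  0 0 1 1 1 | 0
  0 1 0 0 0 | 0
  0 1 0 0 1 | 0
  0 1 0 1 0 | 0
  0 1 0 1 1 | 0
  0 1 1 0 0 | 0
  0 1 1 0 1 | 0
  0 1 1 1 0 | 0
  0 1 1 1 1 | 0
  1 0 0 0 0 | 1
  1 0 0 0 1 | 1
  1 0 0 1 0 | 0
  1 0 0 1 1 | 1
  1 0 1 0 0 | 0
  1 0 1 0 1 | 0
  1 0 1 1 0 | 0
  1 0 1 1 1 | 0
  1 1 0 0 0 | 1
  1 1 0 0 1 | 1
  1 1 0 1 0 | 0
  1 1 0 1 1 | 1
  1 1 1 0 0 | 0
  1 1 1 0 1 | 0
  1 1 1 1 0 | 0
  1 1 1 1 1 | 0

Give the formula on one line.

  (c | a) = 00001111000011111111111111111111
  ~c = 11110000111100001111000011110000
  ~d = 11001100110011001100110011001100
  (e & ~c) = 01010000010100000101000001010000
  (~d | (e & ~c)) = 11011100110111001101110011011100
  (~c & (~d | (e & ~c))) = 11010000110100001101000011010000
  ((c | a) & (~c & (~d | (e & ~c)))) = 00000000000000001101000011010000

((c | a) & (~c & (~d | (e & ~c))))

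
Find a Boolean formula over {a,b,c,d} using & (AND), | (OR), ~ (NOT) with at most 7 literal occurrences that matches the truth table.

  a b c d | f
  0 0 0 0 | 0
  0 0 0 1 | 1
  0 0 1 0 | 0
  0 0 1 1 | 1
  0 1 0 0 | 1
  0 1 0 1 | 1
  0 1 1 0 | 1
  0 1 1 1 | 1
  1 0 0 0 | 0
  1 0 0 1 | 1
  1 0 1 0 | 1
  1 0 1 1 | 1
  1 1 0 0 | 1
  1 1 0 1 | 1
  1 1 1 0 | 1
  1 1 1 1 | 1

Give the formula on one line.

((c & (~d & (~b & a))) | (d | b))

  ~d = 1010101010101010
  ~b = 1111000011110000
  (~b & a) = 0000000011110000
  (~d & (~b & a)) = 0000000010100000
  (c & (~d & (~b & a))) = 0000000000100000
  (d | b) = 0101111101011111
  ((c & (~d & (~b & a))) | (d | b)) = 0101111101111111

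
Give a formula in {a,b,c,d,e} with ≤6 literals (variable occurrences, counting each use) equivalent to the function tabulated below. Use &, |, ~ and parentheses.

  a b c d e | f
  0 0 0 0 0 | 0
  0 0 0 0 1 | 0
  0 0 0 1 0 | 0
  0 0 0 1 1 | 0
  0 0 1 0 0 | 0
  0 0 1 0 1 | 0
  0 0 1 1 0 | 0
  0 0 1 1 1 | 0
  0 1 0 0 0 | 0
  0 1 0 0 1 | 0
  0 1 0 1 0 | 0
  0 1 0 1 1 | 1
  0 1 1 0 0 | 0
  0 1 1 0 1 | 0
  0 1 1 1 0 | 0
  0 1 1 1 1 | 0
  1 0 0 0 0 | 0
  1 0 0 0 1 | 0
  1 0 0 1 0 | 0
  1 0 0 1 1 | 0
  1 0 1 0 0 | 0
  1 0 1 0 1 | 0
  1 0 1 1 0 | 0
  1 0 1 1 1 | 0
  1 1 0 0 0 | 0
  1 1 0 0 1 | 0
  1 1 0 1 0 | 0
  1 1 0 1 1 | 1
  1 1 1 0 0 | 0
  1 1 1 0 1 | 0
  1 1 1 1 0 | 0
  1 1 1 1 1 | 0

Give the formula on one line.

  (d & b) = 00000000001100110000000000110011
  ~b = 11111111000000001111111100000000
  ~c = 11110000111100001111000011110000
  (~b | ~c) = 11111111111100001111111111110000
  ((d & b) & (~b | ~c)) = 00000000001100000000000000110000
  (e & ((d & b) & (~b | ~c))) = 00000000000100000000000000010000

(e & ((d & b) & (~b | ~c)))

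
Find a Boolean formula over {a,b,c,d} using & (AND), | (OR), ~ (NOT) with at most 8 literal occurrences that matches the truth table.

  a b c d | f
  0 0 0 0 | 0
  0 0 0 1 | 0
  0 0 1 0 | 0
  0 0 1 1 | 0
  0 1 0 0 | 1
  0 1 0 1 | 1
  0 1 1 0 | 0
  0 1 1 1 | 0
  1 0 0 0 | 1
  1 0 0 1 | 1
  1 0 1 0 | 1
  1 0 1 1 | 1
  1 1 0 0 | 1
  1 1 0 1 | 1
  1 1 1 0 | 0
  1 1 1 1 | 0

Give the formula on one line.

  (d | b) = 0101111101011111
  ~c = 1100110011001100
  ((d | b) & ~c) = 0100110001001100
  (b & ((d | b) & ~c)) = 0000110000001100
  ~b = 1111000011110000
  (a & ~b) = 0000000011110000
  ((b & ((d | b) & ~c)) | (a & ~b)) = 0000110011111100

((b & ((d | b) & ~c)) | (a & ~b))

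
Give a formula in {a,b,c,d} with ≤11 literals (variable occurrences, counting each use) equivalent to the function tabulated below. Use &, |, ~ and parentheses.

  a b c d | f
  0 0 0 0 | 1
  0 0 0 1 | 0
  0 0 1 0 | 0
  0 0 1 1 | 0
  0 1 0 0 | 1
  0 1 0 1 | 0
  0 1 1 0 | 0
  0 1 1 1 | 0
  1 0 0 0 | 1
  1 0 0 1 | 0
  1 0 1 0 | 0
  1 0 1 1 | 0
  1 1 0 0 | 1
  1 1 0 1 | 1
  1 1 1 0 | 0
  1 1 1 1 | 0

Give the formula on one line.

((~c & ((d & c) | ((~a | b) | ~d))) & (a | ~d))

  ~c = 1100110011001100
  (d & c) = 0001000100010001
  ~a = 1111111100000000
  (~a | b) = 1111111100001111
  ~d = 1010101010101010
  ((~a | b) | ~d) = 1111111110101111
  ((d & c) | ((~a | b) | ~d)) = 1111111110111111
  (~c & ((d & c) | ((~a | b) | ~d))) = 1100110010001100
  (a | ~d) = 1010101011111111
  ((~c & ((d & c) | ((~a | b) | ~d))) & (a | ~d)) = 1000100010001100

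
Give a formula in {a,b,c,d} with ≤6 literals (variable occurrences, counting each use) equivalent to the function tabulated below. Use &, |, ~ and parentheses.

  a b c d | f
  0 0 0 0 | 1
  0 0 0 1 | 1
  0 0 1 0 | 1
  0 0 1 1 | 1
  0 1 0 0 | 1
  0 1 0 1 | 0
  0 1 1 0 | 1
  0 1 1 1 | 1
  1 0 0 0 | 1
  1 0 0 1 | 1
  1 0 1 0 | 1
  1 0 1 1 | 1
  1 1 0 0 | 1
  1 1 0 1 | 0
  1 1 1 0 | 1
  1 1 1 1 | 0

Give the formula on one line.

  ~d = 1010101010101010
  ~a = 1111111100000000
  (c & ~a) = 0011001100000000
  (~d | (c & ~a)) = 1011101110101010
  ~b = 1111000011110000
  ((~d | (c & ~a)) | ~b) = 1111101111111010

((~d | (c & ~a)) | ~b)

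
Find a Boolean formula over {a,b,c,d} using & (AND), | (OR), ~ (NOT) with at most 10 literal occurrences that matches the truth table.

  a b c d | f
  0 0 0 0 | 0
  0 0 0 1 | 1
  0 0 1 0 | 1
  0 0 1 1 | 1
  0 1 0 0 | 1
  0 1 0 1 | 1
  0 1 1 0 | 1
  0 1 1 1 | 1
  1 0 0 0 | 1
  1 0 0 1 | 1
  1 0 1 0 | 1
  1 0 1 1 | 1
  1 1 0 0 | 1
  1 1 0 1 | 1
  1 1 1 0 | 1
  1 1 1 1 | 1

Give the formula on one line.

  (c | d) = 0111011101110111
  (b | (c | d)) = 0111111101111111
  (a | b) = 0000111111111111
  ((b | (c | d)) | (a | b)) = 0111111111111111
  ~d = 1010101010101010
  (((b | (c | d)) | (a | b)) & ~d) = 0010101010101010
  ((((b | (c | d)) | (a | b)) & ~d) | c) = 0011101110111011
  (((((b | (c | d)) | (a | b)) & ~d) | c) | d) = 0111111111111111

(((((b | (c | d)) | (a | b)) & ~d) | c) | d)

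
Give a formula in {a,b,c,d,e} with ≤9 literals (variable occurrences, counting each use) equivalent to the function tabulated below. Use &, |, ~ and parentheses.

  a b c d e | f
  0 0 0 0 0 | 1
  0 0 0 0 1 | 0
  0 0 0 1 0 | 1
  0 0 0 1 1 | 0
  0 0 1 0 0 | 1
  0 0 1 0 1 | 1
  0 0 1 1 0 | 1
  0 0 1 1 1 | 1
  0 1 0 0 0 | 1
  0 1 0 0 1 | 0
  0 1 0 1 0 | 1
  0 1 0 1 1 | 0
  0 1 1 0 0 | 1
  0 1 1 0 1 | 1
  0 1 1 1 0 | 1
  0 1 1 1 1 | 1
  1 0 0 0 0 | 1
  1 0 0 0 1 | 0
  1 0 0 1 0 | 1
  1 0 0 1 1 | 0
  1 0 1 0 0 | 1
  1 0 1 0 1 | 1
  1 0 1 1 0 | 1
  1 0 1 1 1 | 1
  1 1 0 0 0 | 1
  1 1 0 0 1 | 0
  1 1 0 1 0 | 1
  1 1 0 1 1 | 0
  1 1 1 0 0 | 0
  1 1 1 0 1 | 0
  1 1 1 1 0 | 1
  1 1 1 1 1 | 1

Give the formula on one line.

(((~a | (d & (b | ~e))) & c) | ((~b | ~c) & (c | ~e)))

  ~a = 11111111111111110000000000000000
  ~e = 10101010101010101010101010101010
  (b | ~e) = 10101010111111111010101011111111
  (d & (b | ~e)) = 00100010001100110010001000110011
  (~a | (d & (b | ~e))) = 11111111111111110010001000110011
  ((~a | (d & (b | ~e))) & c) = 00001111000011110000001000000011
  ~b = 11111111000000001111111100000000
  ~c = 11110000111100001111000011110000
  (~b | ~c) = 11111111111100001111111111110000
  (c | ~e) = 10101111101011111010111110101111
  ((~b | ~c) & (c | ~e)) = 10101111101000001010111110100000
  (((~a | (d & (b | ~e))) & c) | ((~b | ~c) & (c | ~e))) = 10101111101011111010111110100011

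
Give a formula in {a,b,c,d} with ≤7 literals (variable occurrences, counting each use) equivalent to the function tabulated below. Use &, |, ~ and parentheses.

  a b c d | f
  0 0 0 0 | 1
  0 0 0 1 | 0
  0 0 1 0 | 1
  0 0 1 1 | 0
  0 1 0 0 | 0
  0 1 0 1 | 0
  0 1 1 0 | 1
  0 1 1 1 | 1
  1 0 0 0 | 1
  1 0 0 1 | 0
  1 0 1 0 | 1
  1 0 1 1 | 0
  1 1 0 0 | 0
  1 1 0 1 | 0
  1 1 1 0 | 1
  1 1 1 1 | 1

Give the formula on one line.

((~d | b) & (~b | c))

  ~d = 1010101010101010
  (~d | b) = 1010111110101111
  ~b = 1111000011110000
  (~b | c) = 1111001111110011
  ((~d | b) & (~b | c)) = 1010001110100011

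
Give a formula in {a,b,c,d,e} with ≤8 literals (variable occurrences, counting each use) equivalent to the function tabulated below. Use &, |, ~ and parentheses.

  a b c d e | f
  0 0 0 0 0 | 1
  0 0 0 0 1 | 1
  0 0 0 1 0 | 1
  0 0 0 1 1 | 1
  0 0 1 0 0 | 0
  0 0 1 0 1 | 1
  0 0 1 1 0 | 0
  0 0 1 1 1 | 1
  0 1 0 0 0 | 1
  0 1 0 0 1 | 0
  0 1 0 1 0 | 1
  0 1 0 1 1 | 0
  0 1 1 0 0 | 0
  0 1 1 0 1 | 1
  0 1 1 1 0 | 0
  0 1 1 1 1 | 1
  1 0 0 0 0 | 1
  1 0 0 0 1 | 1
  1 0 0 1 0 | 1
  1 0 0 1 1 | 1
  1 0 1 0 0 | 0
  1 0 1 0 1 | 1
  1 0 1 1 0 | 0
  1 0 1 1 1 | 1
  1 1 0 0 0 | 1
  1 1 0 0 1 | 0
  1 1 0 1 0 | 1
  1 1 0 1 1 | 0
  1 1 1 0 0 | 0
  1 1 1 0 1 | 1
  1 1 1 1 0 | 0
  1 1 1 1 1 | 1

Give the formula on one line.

  ~b = 11111111000000001111111100000000
  ~e = 10101010101010101010101010101010
  (b & ~e) = 00000000101010100000000010101010
  (~b | (b & ~e)) = 11111111101010101111111110101010
  (c | (~b | (b & ~e))) = 11111111101011111111111110101111
  ~c = 11110000111100001111000011110000
  (~c | e) = 11110101111101011111010111110101
  ((c | (~b | (b & ~e))) & (~c | e)) = 11110101101001011111010110100101

((c | (~b | (b & ~e))) & (~c | e))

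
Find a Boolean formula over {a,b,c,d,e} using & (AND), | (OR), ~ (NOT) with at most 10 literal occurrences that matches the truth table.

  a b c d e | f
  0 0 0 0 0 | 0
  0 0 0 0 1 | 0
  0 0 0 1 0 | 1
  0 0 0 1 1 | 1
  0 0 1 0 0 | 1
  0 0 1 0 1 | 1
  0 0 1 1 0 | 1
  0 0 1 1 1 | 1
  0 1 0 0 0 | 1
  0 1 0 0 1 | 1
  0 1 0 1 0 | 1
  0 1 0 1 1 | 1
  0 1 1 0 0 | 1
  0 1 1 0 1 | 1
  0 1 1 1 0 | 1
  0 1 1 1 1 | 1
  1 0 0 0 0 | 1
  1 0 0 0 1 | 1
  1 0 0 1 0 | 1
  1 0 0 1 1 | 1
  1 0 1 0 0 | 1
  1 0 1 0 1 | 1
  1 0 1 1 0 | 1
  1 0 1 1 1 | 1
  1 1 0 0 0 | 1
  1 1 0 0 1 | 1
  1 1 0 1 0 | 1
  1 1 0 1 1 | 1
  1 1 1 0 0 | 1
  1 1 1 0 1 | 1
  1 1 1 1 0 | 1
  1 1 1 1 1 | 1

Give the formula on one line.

  (c | d) = 00111111001111110011111100111111
  ~c = 11110000111100001111000011110000
  (a & ~c) = 00000000000000001111000011110000
  ((c | d) | (a & ~c)) = 00111111001111111111111111111111
  ~a = 11111111111111110000000000000000
  ~d = 11001100110011001100110011001100
  (a | ~d) = 11001100110011001111111111111111
  (b & (a | ~d)) = 00000000110011000000000011111111
  (~a & (b & (a | ~d))) = 00000000110011000000000000000000
  (((c | d) | (a & ~c)) | (~a & (b & (a | ~d)))) = 00111111111111111111111111111111

(((c | d) | (a & ~c)) | (~a & (b & (a | ~d))))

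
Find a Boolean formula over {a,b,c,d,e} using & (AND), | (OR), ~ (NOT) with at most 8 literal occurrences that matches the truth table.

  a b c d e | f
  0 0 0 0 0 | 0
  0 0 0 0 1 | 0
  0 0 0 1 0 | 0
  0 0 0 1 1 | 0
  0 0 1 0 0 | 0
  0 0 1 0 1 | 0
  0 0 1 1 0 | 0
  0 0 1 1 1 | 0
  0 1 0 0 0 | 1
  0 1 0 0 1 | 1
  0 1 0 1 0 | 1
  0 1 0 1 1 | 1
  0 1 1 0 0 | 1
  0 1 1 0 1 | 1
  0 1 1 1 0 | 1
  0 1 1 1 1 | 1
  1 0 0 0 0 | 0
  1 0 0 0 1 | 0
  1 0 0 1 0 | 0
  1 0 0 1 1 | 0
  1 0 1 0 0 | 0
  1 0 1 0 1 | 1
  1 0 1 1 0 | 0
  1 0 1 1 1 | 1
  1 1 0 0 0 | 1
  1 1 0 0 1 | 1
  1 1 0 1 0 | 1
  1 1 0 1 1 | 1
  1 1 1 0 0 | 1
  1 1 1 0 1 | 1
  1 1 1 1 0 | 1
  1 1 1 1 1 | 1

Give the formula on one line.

(b | ((a & b) | ((c | ~e) & (e & a))))

  (a & b) = 00000000000000000000000011111111
  ~e = 10101010101010101010101010101010
  (c | ~e) = 10101111101011111010111110101111
  (e & a) = 00000000000000000101010101010101
  ((c | ~e) & (e & a)) = 00000000000000000000010100000101
  ((a & b) | ((c | ~e) & (e & a))) = 00000000000000000000010111111111
  (b | ((a & b) | ((c | ~e) & (e & a)))) = 00000000111111110000010111111111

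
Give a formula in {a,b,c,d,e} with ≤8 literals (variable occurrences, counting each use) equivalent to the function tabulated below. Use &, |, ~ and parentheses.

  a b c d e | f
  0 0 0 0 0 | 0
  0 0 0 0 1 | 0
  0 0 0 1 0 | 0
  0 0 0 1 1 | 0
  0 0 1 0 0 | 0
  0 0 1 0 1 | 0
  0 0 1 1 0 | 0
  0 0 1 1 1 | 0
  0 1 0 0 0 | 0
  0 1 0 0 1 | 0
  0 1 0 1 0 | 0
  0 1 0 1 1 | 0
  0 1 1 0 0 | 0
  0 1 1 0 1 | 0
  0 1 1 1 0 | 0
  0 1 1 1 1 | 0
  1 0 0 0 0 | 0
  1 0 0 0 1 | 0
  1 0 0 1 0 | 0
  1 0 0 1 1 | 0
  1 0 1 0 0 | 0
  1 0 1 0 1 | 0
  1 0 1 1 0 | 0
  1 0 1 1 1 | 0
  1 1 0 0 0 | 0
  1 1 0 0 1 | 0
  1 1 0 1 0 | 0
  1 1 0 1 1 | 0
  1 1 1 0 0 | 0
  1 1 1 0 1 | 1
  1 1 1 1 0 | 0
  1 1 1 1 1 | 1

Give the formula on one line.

  (c & b) = 00000000000011110000000000001111
  (e & (c & b)) = 00000000000001010000000000000101
  ~b = 11111111000000001111111100000000
  ~c = 11110000111100001111000011110000
  (~b & ~c) = 11110000000000001111000000000000
  ((~b & ~c) | a) = 11110000000000001111111111111111
  ((e & (c & b)) & ((~b & ~c) | a)) = 00000000000000000000000000000101

((e & (c & b)) & ((~b & ~c) | a))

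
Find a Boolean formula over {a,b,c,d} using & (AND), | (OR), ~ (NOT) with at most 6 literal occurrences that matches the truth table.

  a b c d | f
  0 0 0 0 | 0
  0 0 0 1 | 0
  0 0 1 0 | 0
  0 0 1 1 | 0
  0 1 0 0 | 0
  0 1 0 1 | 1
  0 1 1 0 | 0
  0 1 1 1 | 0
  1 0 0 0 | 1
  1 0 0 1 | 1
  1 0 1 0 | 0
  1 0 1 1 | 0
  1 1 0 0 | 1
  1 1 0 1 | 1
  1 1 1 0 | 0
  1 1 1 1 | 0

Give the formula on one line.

(((~c | a) & (a | (b & d))) & ~c)

  ~c = 1100110011001100
  (~c | a) = 1100110011111111
  (b & d) = 0000010100000101
  (a | (b & d)) = 0000010111111111
  ((~c | a) & (a | (b & d))) = 0000010011111111
  (((~c | a) & (a | (b & d))) & ~c) = 0000010011001100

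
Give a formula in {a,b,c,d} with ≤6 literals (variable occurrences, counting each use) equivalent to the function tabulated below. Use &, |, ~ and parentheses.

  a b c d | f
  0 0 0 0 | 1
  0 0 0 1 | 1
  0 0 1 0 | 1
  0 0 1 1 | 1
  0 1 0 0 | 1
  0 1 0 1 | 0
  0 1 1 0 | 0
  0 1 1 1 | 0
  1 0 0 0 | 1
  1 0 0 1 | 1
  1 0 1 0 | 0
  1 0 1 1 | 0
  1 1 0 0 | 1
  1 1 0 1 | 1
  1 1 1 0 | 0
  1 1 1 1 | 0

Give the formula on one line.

  ~c = 1100110011001100
  ~b = 1111000011110000
  ~a = 1111111100000000
  (~b & ~a) = 1111000000000000
  (~c | (~b & ~a)) = 1111110011001100
  ~d = 1010101010101010
  (~d | ~b) = 1111101011111010
  ((~d | ~b) | a) = 1111101011111111
  ((~c | (~b & ~a)) & ((~d | ~b) | a)) = 1111100011001100

((~c | (~b & ~a)) & ((~d | ~b) | a))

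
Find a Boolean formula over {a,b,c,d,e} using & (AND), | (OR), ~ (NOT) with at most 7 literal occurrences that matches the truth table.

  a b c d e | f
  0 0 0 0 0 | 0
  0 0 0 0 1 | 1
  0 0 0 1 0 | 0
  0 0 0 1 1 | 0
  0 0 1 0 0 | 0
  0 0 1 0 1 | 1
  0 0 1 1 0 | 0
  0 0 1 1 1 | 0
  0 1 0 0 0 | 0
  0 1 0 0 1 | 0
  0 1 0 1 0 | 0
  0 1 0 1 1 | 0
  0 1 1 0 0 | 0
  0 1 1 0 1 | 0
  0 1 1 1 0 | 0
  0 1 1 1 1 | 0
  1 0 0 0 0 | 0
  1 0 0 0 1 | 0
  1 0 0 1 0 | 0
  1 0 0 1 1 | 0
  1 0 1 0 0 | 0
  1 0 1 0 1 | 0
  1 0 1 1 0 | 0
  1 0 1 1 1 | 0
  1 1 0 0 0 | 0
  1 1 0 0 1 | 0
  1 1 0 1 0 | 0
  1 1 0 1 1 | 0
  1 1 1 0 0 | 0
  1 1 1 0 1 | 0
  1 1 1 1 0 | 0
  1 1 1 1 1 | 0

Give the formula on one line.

((a | (~e | ((~d | b) & ~b))) & (e & ~a))

  ~e = 10101010101010101010101010101010
  ~d = 11001100110011001100110011001100
  (~d | b) = 11001100111111111100110011111111
  ~b = 11111111000000001111111100000000
  ((~d | b) & ~b) = 11001100000000001100110000000000
  (~e | ((~d | b) & ~b)) = 11101110101010101110111010101010
  (a | (~e | ((~d | b) & ~b))) = 11101110101010101111111111111111
  ~a = 11111111111111110000000000000000
  (e & ~a) = 01010101010101010000000000000000
  ((a | (~e | ((~d | b) & ~b))) & (e & ~a)) = 01000100000000000000000000000000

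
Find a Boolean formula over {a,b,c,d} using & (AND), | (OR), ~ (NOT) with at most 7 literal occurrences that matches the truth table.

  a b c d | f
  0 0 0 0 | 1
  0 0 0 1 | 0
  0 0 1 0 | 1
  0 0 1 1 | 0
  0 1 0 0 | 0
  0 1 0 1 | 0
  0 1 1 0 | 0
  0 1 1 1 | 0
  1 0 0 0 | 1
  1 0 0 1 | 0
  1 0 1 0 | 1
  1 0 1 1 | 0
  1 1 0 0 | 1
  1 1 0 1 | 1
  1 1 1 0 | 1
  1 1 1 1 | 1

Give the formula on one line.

((b | ~d) & (a | (~b & ~d)))

  ~d = 1010101010101010
  (b | ~d) = 1010111110101111
  ~b = 1111000011110000
  (~b & ~d) = 1010000010100000
  (a | (~b & ~d)) = 1010000011111111
  ((b | ~d) & (a | (~b & ~d))) = 1010000010101111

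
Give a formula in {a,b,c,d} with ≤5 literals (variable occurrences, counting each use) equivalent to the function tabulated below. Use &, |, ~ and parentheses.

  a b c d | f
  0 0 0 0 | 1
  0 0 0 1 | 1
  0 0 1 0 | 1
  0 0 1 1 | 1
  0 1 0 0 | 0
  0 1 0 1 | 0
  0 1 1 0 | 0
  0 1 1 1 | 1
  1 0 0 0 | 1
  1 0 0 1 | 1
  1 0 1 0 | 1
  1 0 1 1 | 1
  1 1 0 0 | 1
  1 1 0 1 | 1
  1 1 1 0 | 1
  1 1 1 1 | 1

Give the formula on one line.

  (c & d) = 0001000100010001
  ~b = 1111000011110000
  (a | ~b) = 1111000011111111
  ((c & d) | (a | ~b)) = 1111000111111111

((c & d) | (a | ~b))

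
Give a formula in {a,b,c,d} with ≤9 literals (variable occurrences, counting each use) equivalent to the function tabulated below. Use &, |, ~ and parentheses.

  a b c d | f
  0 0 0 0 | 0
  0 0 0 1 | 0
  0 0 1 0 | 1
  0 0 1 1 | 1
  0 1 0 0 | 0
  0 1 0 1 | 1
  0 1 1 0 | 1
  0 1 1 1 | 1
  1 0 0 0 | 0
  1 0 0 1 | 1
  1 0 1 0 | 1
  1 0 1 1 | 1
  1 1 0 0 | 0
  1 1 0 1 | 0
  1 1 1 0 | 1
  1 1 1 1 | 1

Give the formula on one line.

(c | ((~a | (~b & ~c)) & (((~c & (c | b)) | a) & d)))

  ~a = 1111111100000000
  ~b = 1111000011110000
  ~c = 1100110011001100
  (~b & ~c) = 1100000011000000
  (~a | (~b & ~c)) = 1111111111000000
  (c | b) = 0011111100111111
  (~c & (c | b)) = 0000110000001100
  ((~c & (c | b)) | a) = 0000110011111111
  (((~c & (c | b)) | a) & d) = 0000010001010101
  ((~a | (~b & ~c)) & (((~c & (c | b)) | a) & d)) = 0000010001000000
  (c | ((~a | (~b & ~c)) & (((~c & (c | b)) | a) & d))) = 0011011101110011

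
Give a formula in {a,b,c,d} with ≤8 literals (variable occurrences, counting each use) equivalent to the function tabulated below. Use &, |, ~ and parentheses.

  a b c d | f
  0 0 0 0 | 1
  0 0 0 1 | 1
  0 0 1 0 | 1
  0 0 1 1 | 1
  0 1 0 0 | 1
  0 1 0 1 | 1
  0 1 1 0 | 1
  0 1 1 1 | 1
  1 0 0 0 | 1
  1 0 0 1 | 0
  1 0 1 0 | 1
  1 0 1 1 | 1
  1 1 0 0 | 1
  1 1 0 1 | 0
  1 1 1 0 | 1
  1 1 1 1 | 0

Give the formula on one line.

  ~c = 1100110011001100
  ~a = 1111111100000000
  (~c & ~a) = 1100110000000000
  (d & (~c & ~a)) = 0100010000000000
  ~b = 1111000011110000
  ((d & (~c & ~a)) | ~b) = 1111010011110000
  (c & ((d & (~c & ~a)) | ~b)) = 0011000000110000
  ~d = 1010101010101010
  ((c & ((d & (~c & ~a)) | ~b)) | ~d) = 1011101010111010
  (~a & d) = 0101010100000000
  (((c & ((d & (~c & ~a)) | ~b)) | ~d) | (~a & d)) = 1111111110111010

(((c & ((d & (~c & ~a)) | ~b)) | ~d) | (~a & d))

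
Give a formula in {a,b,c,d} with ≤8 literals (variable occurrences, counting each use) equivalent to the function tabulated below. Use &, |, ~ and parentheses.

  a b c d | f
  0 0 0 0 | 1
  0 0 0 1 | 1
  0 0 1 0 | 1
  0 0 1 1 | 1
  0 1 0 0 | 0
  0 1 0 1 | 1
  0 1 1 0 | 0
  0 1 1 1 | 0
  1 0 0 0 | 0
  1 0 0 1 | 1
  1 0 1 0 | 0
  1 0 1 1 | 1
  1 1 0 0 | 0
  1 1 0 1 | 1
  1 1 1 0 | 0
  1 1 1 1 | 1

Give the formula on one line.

  ~a = 1111111100000000
  (~a | d) = 1111111101010101
  ~b = 1111000011110000
  (~b | a) = 1111000011111111
  ((~a | d) & (~b | a)) = 1111000001010101
  ~c = 1100110011001100
  (~b | ~c) = 1111110011111100
  ((~b | ~c) & d) = 0101010001010100
  (((~a | d) & (~b | a)) | ((~b | ~c) & d)) = 1111010001010101

(((~a | d) & (~b | a)) | ((~b | ~c) & d))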